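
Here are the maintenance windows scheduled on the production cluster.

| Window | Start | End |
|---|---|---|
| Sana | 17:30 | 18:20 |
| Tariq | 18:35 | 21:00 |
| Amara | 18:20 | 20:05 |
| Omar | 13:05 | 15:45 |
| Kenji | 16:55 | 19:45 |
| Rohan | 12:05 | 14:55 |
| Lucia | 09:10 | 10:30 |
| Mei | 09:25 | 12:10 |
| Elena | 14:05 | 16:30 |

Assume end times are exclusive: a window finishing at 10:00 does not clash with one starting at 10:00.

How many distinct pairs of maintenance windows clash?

9

Two intervals overlap when each starts before the other ends.
Sorted by start: Lucia, Mei, Rohan, Omar, Elena, Kenji, Sana, Amara, Tariq.
Mei starts before Lucia ends → Lucia and Mei overlap.
Rohan starts after Lucia ends — done with Lucia.
Rohan starts before Mei ends → Mei and Rohan overlap.
Omar starts after Mei ends — done with Mei.
Omar starts before Rohan ends → Rohan and Omar overlap.
Elena starts before Rohan ends → Rohan and Elena overlap.
Kenji starts after Rohan ends — done with Rohan.
Elena starts before Omar ends → Omar and Elena overlap.
Kenji starts after Omar ends — done with Omar.
Kenji starts after Elena ends — done with Elena.
Sana starts before Kenji ends → Kenji and Sana overlap.
Amara starts before Kenji ends → Kenji and Amara overlap.
Tariq starts before Kenji ends → Kenji and Tariq overlap.
Amara starts exactly when Sana ends (back-to-back, no overlap) — done with Sana.
Tariq starts before Amara ends → Amara and Tariq overlap.
Overlapping pairs: Amara & Kenji, Amara & Tariq, Elena & Omar, Elena & Rohan, Kenji & Sana, Kenji & Tariq, Lucia & Mei, Mei & Rohan, Omar & Rohan — 9 in total.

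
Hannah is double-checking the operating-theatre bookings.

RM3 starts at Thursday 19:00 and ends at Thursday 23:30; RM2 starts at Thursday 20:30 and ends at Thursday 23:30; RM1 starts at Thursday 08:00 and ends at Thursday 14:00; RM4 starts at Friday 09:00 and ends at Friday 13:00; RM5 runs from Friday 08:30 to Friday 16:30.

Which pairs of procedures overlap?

Sorted by start: RM1, RM3, RM2, RM5, RM4.
RM3 starts after RM1 ends — done with RM1.
RM2 starts before RM3 ends → RM3 and RM2 overlap.
RM5 starts after RM3 ends — done with RM3.
RM5 starts after RM2 ends — done with RM2.
RM4 starts before RM5 ends → RM5 and RM4 overlap.

RM2 & RM3, RM4 & RM5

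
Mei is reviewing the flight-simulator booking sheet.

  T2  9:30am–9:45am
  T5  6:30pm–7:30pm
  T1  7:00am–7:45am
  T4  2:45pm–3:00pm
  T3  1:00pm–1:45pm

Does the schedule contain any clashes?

Check each pair: they overlap iff neither finishes before the other starts.
Sorted by start: T1, T2, T3, T4, T5.
T2 starts after T1 ends — done with T1.
T3 starts after T2 ends — done with T2.
T4 starts after T3 ends — done with T3.
T5 starts after T4 ends.
Every pair is clear; the schedule has no overlaps.

No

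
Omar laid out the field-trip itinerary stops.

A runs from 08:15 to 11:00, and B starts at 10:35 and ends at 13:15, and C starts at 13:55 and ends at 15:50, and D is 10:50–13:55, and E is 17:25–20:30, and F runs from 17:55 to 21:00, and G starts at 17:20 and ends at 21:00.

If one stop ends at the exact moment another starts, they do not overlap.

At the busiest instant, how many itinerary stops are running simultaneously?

Sort all start/end points and keep a running count:
08:15 start A → 1
10:35 start B → 2
10:50 start D → 3
11:00 end A → 2
13:15 end B → 1
13:55 end D → 0
13:55 start C → 1
15:50 end C → 0
17:20 start G → 1
17:25 start E → 2
17:55 start F → 3
20:30 end E → 2
21:00 end F → 1
21:00 end G → 0
Peak is 3, at 10:50 (A, B, D).

3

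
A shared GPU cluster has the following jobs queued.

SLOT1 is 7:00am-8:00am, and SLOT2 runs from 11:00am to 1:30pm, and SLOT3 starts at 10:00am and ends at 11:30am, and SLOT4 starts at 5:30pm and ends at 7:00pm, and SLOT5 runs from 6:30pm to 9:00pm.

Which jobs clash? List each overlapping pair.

Sorted by start: SLOT1, SLOT3, SLOT2, SLOT4, SLOT5.
SLOT3 starts after SLOT1 ends, so SLOT1 has no further overlaps.
SLOT2 starts before SLOT3 ends → SLOT3 and SLOT2 overlap.
SLOT4 starts after SLOT3 ends, so SLOT3 has no further overlaps.
SLOT4 starts after SLOT2 ends, so SLOT2 has no further overlaps.
SLOT5 starts before SLOT4 ends → SLOT4 and SLOT5 overlap.

SLOT2 & SLOT3, SLOT4 & SLOT5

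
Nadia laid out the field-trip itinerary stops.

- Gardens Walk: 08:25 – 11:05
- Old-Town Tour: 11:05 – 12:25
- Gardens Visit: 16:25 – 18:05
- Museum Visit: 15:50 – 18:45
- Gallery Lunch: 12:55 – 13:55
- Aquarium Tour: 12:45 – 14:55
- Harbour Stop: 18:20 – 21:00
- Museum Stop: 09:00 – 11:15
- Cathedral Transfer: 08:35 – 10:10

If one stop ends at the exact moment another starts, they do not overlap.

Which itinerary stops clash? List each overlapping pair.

Check each pair: they overlap iff neither finishes before the other starts.
Sorted by start: Gardens Walk, Cathedral Transfer, Museum Stop, Old-Town Tour, Aquarium Tour, Gallery Lunch, Museum Visit, Gardens Visit, Harbour Stop.
Cathedral Transfer starts before Gardens Walk ends → Gardens Walk and Cathedral Transfer overlap.
Museum Stop starts before Gardens Walk ends → Gardens Walk and Museum Stop overlap.
Old-Town Tour starts exactly when Gardens Walk ends (back-to-back, no overlap), so nothing later overlaps Gardens Walk either.
Museum Stop starts before Cathedral Transfer ends → Cathedral Transfer and Museum Stop overlap.
Old-Town Tour starts after Cathedral Transfer ends, so nothing later overlaps Cathedral Transfer either.
Old-Town Tour starts before Museum Stop ends → Museum Stop and Old-Town Tour overlap.
Aquarium Tour starts after Museum Stop ends, so nothing later overlaps Museum Stop either.
Aquarium Tour starts after Old-Town Tour ends, so nothing later overlaps Old-Town Tour either.
Gallery Lunch starts before Aquarium Tour ends → Aquarium Tour and Gallery Lunch overlap.
Museum Visit starts after Aquarium Tour ends, so nothing later overlaps Aquarium Tour either.
Museum Visit starts after Gallery Lunch ends, so nothing later overlaps Gallery Lunch either.
Gardens Visit starts before Museum Visit ends → Museum Visit and Gardens Visit overlap.
Harbour Stop starts before Museum Visit ends → Museum Visit and Harbour Stop overlap.
Harbour Stop starts after Gardens Visit ends.

Aquarium Tour & Gallery Lunch, Cathedral Transfer & Gardens Walk, Cathedral Transfer & Museum Stop, Gardens Visit & Museum Visit, Gardens Walk & Museum Stop, Harbour Stop & Museum Visit, Museum Stop & Old-Town Tour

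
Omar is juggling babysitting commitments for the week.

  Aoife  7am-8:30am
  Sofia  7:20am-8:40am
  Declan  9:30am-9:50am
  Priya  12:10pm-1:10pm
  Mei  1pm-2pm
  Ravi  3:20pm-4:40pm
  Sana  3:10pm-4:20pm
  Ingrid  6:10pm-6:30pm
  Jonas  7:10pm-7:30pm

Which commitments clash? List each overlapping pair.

Aoife & Sofia, Mei & Priya, Ravi & Sana

Sorted by start: Aoife, Sofia, Declan, Priya, Mei, Sana, Ravi, Ingrid, Jonas.
Sofia starts before Aoife ends → Aoife and Sofia overlap.
Declan starts after Aoife ends, so nothing later overlaps Aoife either.
Declan starts after Sofia ends, so nothing later overlaps Sofia either.
Priya starts after Declan ends, so nothing later overlaps Declan either.
Mei starts before Priya ends → Priya and Mei overlap.
Sana starts after Priya ends, so nothing later overlaps Priya either.
Sana starts after Mei ends, so nothing later overlaps Mei either.
Ravi starts before Sana ends → Sana and Ravi overlap.
Ingrid starts after Sana ends, so nothing later overlaps Sana either.
Ingrid starts after Ravi ends, so nothing later overlaps Ravi either.
Jonas starts after Ingrid ends.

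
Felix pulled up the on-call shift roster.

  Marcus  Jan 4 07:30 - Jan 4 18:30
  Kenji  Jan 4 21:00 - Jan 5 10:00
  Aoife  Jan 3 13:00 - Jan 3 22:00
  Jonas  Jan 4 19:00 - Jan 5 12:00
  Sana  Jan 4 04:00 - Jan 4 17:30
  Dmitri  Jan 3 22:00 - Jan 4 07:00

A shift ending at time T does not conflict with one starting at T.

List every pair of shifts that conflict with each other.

Sorted by start: Aoife, Dmitri, Sana, Marcus, Jonas, Kenji.
Dmitri starts exactly when Aoife ends (back-to-back, no overlap) — done with Aoife.
Sana starts before Dmitri ends → Dmitri and Sana overlap.
Marcus starts after Dmitri ends — done with Dmitri.
Marcus starts before Sana ends → Sana and Marcus overlap.
Jonas starts after Sana ends — done with Sana.
Jonas starts after Marcus ends — done with Marcus.
Kenji starts before Jonas ends → Jonas and Kenji overlap.

Dmitri & Sana, Jonas & Kenji, Marcus & Sana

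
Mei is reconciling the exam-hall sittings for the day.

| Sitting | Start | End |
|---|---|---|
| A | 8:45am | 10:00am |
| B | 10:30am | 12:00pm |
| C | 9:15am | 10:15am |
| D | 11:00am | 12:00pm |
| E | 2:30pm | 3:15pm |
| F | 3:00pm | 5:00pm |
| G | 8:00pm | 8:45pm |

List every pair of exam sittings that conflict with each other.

Two intervals overlap when each starts before the other ends.
Sorted by start: A, C, B, D, E, F, G.
C starts before A ends → A and C overlap.
B starts after A ends, so A has no further overlaps.
B starts after C ends, so C has no further overlaps.
D starts before B ends → B and D overlap.
E starts after B ends, so B has no further overlaps.
E starts after D ends, so D has no further overlaps.
F starts before E ends → E and F overlap.
G starts after E ends.
G starts after F ends.

A & C, B & D, E & F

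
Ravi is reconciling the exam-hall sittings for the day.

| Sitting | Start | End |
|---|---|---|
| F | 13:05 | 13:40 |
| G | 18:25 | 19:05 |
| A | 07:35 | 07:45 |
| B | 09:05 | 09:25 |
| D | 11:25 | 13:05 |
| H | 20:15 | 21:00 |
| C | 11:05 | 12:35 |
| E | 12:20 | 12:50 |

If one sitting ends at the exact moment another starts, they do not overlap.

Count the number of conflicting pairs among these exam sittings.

Sorted by start: A, B, C, D, E, F, G, H.
B starts after A ends; A is clear from here.
C starts after B ends; B is clear from here.
D starts before C ends → C and D overlap.
E starts before C ends → C and E overlap.
F starts after C ends; C is clear from here.
E starts before D ends → D and E overlap.
F starts exactly when D ends (back-to-back, no overlap); D is clear from here.
F starts after E ends; E is clear from here.
G starts after F ends; F is clear from here.
H starts after G ends.
Overlapping pairs: C & D, C & E, D & E — 3 in total.

3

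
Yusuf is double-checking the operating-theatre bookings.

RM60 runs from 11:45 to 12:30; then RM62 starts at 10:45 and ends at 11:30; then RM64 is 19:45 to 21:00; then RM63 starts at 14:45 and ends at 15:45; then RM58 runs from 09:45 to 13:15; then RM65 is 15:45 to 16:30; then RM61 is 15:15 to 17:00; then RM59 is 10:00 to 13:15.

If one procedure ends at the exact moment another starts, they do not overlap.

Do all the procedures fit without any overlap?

No

Two intervals overlap when each starts before the other ends.
Sorted by start: RM58, RM59, RM62, RM60, RM63, RM61, RM65, RM64.
RM59 starts before RM58 ends → RM58 and RM59 overlap.
That's a conflict, so the schedule is not conflict-free.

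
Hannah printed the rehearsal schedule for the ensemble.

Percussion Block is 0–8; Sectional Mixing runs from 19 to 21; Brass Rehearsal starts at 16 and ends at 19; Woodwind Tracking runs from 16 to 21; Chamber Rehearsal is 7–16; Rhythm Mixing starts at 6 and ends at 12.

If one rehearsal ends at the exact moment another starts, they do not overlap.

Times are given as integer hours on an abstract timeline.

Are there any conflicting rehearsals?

Check each pair: they overlap iff neither finishes before the other starts.
Sorted by start: Percussion Block, Rhythm Mixing, Chamber Rehearsal, Brass Rehearsal, Woodwind Tracking, Sectional Mixing.
Rhythm Mixing starts before Percussion Block ends → Percussion Block and Rhythm Mixing overlap.
That's a conflict, so the schedule is not conflict-free.

Yes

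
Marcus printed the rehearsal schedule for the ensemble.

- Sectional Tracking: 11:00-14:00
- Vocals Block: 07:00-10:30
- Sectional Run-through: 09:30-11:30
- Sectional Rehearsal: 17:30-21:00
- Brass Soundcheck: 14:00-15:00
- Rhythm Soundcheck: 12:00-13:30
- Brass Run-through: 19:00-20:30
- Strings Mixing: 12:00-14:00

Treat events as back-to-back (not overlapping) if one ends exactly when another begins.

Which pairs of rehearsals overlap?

Brass Run-through & Sectional Rehearsal, Rhythm Soundcheck & Sectional Tracking, Rhythm Soundcheck & Strings Mixing, Sectional Run-through & Sectional Tracking, Sectional Run-through & Vocals Block, Sectional Tracking & Strings Mixing

Two intervals overlap when each starts before the other ends.
Sorted by start: Vocals Block, Sectional Run-through, Sectional Tracking, Rhythm Soundcheck, Strings Mixing, Brass Soundcheck, Sectional Rehearsal, Brass Run-through.
Sectional Run-through starts before Vocals Block ends → Vocals Block and Sectional Run-through overlap.
Sectional Tracking starts after Vocals Block ends, so Vocals Block has no further overlaps.
Sectional Tracking starts before Sectional Run-through ends → Sectional Run-through and Sectional Tracking overlap.
Rhythm Soundcheck starts after Sectional Run-through ends, so Sectional Run-through has no further overlaps.
Rhythm Soundcheck starts before Sectional Tracking ends → Sectional Tracking and Rhythm Soundcheck overlap.
Strings Mixing starts before Sectional Tracking ends → Sectional Tracking and Strings Mixing overlap.
Brass Soundcheck starts exactly when Sectional Tracking ends (back-to-back, no overlap), so Sectional Tracking has no further overlaps.
Strings Mixing starts before Rhythm Soundcheck ends → Rhythm Soundcheck and Strings Mixing overlap.
Brass Soundcheck starts after Rhythm Soundcheck ends, so Rhythm Soundcheck has no further overlaps.
Brass Soundcheck starts exactly when Strings Mixing ends (back-to-back, no overlap), so Strings Mixing has no further overlaps.
Sectional Rehearsal starts after Brass Soundcheck ends, so Brass Soundcheck has no further overlaps.
Brass Run-through starts before Sectional Rehearsal ends → Sectional Rehearsal and Brass Run-through overlap.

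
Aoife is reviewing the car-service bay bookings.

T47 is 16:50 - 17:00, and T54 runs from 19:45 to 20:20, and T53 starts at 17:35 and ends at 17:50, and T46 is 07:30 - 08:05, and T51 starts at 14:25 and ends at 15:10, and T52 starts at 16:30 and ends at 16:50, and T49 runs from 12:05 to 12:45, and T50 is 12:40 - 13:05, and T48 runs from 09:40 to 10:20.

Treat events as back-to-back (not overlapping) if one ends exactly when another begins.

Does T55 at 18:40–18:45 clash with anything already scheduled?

No — it doesn't clash with anything

T46: ends 08:05 at or before T55 starts 18:40 → clear.
T48: ends 10:20 at or before T55 starts 18:40 → clear.
T49: ends 12:45 at or before T55 starts 18:40 → clear.
T50: ends 13:05 at or before T55 starts 18:40 → clear.
T51: ends 15:10 at or before T55 starts 18:40 → clear.
T52: ends 16:50 at or before T55 starts 18:40 → clear.
T47: ends 17:00 at or before T55 starts 18:40 → clear.
T53: ends 17:50 at or before T55 starts 18:40 → clear.
T54: starts 19:45 at or after T55 ends 18:45 → clear.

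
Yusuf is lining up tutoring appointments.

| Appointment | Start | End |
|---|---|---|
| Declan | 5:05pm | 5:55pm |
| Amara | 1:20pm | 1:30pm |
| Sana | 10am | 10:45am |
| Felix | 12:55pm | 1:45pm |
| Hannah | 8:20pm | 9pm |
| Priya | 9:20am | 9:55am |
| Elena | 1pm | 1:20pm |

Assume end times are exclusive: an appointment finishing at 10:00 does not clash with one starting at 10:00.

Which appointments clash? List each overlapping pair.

Two intervals overlap when each starts before the other ends.
Sorted by start: Priya, Sana, Felix, Elena, Amara, Declan, Hannah.
Sana starts after Priya ends, so nothing later overlaps Priya either.
Felix starts after Sana ends, so nothing later overlaps Sana either.
Elena starts before Felix ends → Felix and Elena overlap.
Amara starts before Felix ends → Felix and Amara overlap.
Declan starts after Felix ends, so nothing later overlaps Felix either.
Amara starts exactly when Elena ends (back-to-back, no overlap), so nothing later overlaps Elena either.
Declan starts after Amara ends, so nothing later overlaps Amara either.
Hannah starts after Declan ends.

Amara & Felix, Elena & Felix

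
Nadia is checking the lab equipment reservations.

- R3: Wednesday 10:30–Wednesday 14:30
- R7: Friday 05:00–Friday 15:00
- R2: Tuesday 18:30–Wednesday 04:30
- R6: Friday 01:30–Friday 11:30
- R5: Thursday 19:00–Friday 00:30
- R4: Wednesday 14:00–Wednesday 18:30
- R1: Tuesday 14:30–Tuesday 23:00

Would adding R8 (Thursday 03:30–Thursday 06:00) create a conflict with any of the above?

No — it doesn't clash with anything

R1: ends Tuesday 23:00 at or before R8 starts Thursday 03:30 → clear.
R2: ends Wednesday 04:30 at or before R8 starts Thursday 03:30 → clear.
R3: ends Wednesday 14:30 at or before R8 starts Thursday 03:30 → clear.
R4: ends Wednesday 18:30 at or before R8 starts Thursday 03:30 → clear.
R5: starts Thursday 19:00 at or after R8 ends Thursday 06:00 → clear.
R6: starts Friday 01:30 at or after R8 ends Thursday 06:00 → clear.
R7: starts Friday 05:00 at or after R8 ends Thursday 06:00 → clear.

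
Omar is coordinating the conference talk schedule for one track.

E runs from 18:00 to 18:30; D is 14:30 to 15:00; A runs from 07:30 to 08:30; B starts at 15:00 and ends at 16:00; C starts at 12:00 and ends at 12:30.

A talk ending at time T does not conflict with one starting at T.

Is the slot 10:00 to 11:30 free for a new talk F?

A: ends 08:30 at or before F starts 10:00 → clear.
C: starts 12:00 at or after F ends 11:30 → clear.
D: starts 14:30 at or after F ends 11:30 → clear.
B: starts 15:00 at or after F ends 11:30 → clear.
E: starts 18:00 at or after F ends 11:30 → clear.

Yes — the slot is free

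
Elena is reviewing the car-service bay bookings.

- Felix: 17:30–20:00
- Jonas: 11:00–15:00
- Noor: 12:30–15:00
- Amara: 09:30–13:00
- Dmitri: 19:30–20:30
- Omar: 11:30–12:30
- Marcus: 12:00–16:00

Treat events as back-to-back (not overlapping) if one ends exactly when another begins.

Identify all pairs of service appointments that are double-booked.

Sorted by start: Amara, Jonas, Omar, Marcus, Noor, Felix, Dmitri.
Jonas starts before Amara ends → Amara and Jonas overlap.
Omar starts before Amara ends → Amara and Omar overlap.
Marcus starts before Amara ends → Amara and Marcus overlap.
Noor starts before Amara ends → Amara and Noor overlap.
Felix starts after Amara ends, so nothing later overlaps Amara either.
Omar starts before Jonas ends → Jonas and Omar overlap.
Marcus starts before Jonas ends → Jonas and Marcus overlap.
Noor starts before Jonas ends → Jonas and Noor overlap.
Felix starts after Jonas ends, so nothing later overlaps Jonas either.
Marcus starts before Omar ends → Omar and Marcus overlap.
Noor starts exactly when Omar ends (back-to-back, no overlap), so nothing later overlaps Omar either.
Noor starts before Marcus ends → Marcus and Noor overlap.
Felix starts after Marcus ends, so nothing later overlaps Marcus either.
Felix starts after Noor ends, so nothing later overlaps Noor either.
Dmitri starts before Felix ends → Felix and Dmitri overlap.

Amara & Jonas, Amara & Marcus, Amara & Noor, Amara & Omar, Dmitri & Felix, Jonas & Marcus, Jonas & Noor, Jonas & Omar, Marcus & Noor, Marcus & Omar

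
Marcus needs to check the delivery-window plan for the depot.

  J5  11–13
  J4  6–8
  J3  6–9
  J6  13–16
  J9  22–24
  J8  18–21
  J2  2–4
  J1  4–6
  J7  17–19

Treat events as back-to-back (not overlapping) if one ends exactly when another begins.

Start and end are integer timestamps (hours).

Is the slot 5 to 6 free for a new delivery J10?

No — it overlaps J1

J2: ends 4 at or before J10 starts 5 → clear.
J1: starts 4 before J10 ends 6, and ends 6 after J10 starts 5 → overlap.
J3: starts 6 at or after J10 ends 6 → clear.
J4: starts 6 at or after J10 ends 6 → clear.
J5: starts 11 at or after J10 ends 6 → clear.
J6: starts 13 at or after J10 ends 6 → clear.
J7: starts 17 at or after J10 ends 6 → clear.
J8: starts 18 at or after J10 ends 6 → clear.
J9: starts 22 at or after J10 ends 6 → clear.
J10 overlaps J1.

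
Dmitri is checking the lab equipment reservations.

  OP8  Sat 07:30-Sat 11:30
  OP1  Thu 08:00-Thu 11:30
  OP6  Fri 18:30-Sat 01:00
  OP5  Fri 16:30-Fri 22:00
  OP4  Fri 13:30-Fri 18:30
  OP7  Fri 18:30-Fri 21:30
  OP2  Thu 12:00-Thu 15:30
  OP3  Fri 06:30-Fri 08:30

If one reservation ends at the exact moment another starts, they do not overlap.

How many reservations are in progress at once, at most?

Walk through starts and ends in time order (an end at T is processed before a start at T):
Thu 08:00 start OP1 → 1
Thu 11:30 end OP1 → 0
Thu 12:00 start OP2 → 1
Thu 15:30 end OP2 → 0
Fri 06:30 start OP3 → 1
Fri 08:30 end OP3 → 0
Fri 13:30 start OP4 → 1
Fri 16:30 start OP5 → 2
Fri 18:30 end OP4 → 1
Fri 18:30 start OP6 → 2
Fri 18:30 start OP7 → 3
Fri 21:30 end OP7 → 2
Fri 22:00 end OP5 → 1
Sat 01:00 end OP6 → 0
Sat 07:30 start OP8 → 1
Sat 11:30 end OP8 → 0
Peak is 3, at Fri 18:30 (OP5, OP6, OP7).

3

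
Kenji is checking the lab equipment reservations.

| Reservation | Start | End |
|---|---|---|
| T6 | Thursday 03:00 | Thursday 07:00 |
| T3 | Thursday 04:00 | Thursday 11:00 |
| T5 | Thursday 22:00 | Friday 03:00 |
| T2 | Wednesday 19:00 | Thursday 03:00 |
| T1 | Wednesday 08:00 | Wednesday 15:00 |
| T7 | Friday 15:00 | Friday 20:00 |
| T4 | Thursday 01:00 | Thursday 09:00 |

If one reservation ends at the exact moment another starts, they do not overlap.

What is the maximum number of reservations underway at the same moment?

Sweep the timeline, counting +1 at each start and −1 at each end (ends before starts at a tie):
Wednesday 08:00 start T1 → 1
Wednesday 15:00 end T1 → 0
Wednesday 19:00 start T2 → 1
Thursday 01:00 start T4 → 2
Thursday 03:00 end T2 → 1
Thursday 03:00 start T6 → 2
Thursday 04:00 start T3 → 3
Thursday 07:00 end T6 → 2
Thursday 09:00 end T4 → 1
Thursday 11:00 end T3 → 0
Thursday 22:00 start T5 → 1
Friday 03:00 end T5 → 0
Friday 15:00 start T7 → 1
Friday 20:00 end T7 → 0
Peak is 3, at Thursday 04:00 (T3, T4, T6).

3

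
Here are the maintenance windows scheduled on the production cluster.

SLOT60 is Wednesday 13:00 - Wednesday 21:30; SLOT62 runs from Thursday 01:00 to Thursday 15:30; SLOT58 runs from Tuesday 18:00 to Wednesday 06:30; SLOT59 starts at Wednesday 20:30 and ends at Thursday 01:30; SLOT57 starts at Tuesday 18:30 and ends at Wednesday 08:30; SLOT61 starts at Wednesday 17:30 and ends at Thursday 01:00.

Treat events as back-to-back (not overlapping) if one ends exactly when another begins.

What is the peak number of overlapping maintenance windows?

3

Sort all start/end points and keep a running count:
Tuesday 18:00 start SLOT58 → 1
Tuesday 18:30 start SLOT57 → 2
Wednesday 06:30 end SLOT58 → 1
Wednesday 08:30 end SLOT57 → 0
Wednesday 13:00 start SLOT60 → 1
Wednesday 17:30 start SLOT61 → 2
Wednesday 20:30 start SLOT59 → 3
Wednesday 21:30 end SLOT60 → 2
Thursday 01:00 end SLOT61 → 1
Thursday 01:00 start SLOT62 → 2
Thursday 01:30 end SLOT59 → 1
Thursday 15:30 end SLOT62 → 0
Peak is 3, at Wednesday 20:30 (SLOT59, SLOT60, SLOT61).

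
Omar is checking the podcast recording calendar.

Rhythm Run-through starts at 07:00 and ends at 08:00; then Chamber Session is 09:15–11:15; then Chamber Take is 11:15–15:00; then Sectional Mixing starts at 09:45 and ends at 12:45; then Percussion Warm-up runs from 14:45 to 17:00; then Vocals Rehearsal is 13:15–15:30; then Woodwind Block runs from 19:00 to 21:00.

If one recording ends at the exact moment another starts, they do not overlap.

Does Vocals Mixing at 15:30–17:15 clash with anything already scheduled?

Rhythm Run-through: ends 08:00 at or before Vocals Mixing starts 15:30 → clear.
Chamber Session: ends 11:15 at or before Vocals Mixing starts 15:30 → clear.
Sectional Mixing: ends 12:45 at or before Vocals Mixing starts 15:30 → clear.
Chamber Take: ends 15:00 at or before Vocals Mixing starts 15:30 → clear.
Vocals Rehearsal: ends 15:30 at or before Vocals Mixing starts 15:30 → clear.
Percussion Warm-up: starts 14:45 before Vocals Mixing ends 17:15, and ends 17:00 after Vocals Mixing starts 15:30 → overlap.
Woodwind Block: starts 19:00 at or after Vocals Mixing ends 17:15 → clear.
Vocals Mixing overlaps Percussion Warm-up.

Yes — it overlaps Percussion Warm-up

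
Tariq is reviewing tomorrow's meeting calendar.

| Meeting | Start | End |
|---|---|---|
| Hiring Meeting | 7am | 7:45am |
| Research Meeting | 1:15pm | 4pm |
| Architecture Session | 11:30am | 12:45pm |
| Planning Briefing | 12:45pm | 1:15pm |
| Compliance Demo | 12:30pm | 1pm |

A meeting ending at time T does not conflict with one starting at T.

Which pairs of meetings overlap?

Architecture Session & Compliance Demo, Compliance Demo & Planning Briefing

Sorted by start: Hiring Meeting, Architecture Session, Compliance Demo, Planning Briefing, Research Meeting.
Architecture Session starts after Hiring Meeting ends, so Hiring Meeting has no further overlaps.
Compliance Demo starts before Architecture Session ends → Architecture Session and Compliance Demo overlap.
Planning Briefing starts exactly when Architecture Session ends (back-to-back, no overlap), so Architecture Session has no further overlaps.
Planning Briefing starts before Compliance Demo ends → Compliance Demo and Planning Briefing overlap.
Research Meeting starts after Compliance Demo ends.
Research Meeting starts exactly when Planning Briefing ends (back-to-back, no overlap).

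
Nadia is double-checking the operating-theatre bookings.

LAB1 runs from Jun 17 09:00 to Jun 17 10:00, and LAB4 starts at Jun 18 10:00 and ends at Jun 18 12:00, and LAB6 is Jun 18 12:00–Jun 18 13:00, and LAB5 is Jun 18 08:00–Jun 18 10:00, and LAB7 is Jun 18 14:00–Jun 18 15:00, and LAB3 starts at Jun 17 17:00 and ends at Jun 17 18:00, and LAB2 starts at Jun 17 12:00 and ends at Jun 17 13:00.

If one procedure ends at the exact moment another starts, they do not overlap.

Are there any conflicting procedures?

No

Sorted by start: LAB1, LAB2, LAB3, LAB5, LAB4, LAB6, LAB7.
LAB2 starts after LAB1 ends — done with LAB1.
LAB3 starts after LAB2 ends — done with LAB2.
LAB5 starts after LAB3 ends — done with LAB3.
LAB4 starts exactly when LAB5 ends (back-to-back, no overlap) — done with LAB5.
LAB6 starts exactly when LAB4 ends (back-to-back, no overlap) — done with LAB4.
LAB7 starts after LAB6 ends.
Every pair is clear; the schedule has no overlaps.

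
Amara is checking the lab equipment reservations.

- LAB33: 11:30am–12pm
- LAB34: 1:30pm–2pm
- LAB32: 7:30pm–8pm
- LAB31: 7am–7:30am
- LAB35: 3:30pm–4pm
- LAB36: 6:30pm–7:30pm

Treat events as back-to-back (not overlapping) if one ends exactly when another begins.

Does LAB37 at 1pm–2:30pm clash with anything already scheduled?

Yes — it overlaps LAB34

LAB31: ends 7:30am at or before LAB37 starts 1pm → clear.
LAB33: ends 12pm at or before LAB37 starts 1pm → clear.
LAB34: starts 1:30pm before LAB37 ends 2:30pm, and ends 2pm after LAB37 starts 1pm → overlap.
LAB35: starts 3:30pm at or after LAB37 ends 2:30pm → clear.
LAB36: starts 6:30pm at or after LAB37 ends 2:30pm → clear.
LAB32: starts 7:30pm at or after LAB37 ends 2:30pm → clear.
LAB37 overlaps LAB34.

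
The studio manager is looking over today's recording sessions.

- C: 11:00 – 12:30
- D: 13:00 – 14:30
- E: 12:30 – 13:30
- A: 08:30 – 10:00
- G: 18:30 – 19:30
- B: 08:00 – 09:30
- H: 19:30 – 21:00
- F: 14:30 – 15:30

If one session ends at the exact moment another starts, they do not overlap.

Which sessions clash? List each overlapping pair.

A & B, D & E

Check each pair: they overlap iff neither finishes before the other starts.
Sorted by start: B, A, C, E, D, F, G, H.
A starts before B ends → B and A overlap.
C starts after B ends, so nothing later overlaps B either.
C starts after A ends, so nothing later overlaps A either.
E starts exactly when C ends (back-to-back, no overlap), so nothing later overlaps C either.
D starts before E ends → E and D overlap.
F starts after E ends, so nothing later overlaps E either.
F starts exactly when D ends (back-to-back, no overlap), so nothing later overlaps D either.
G starts after F ends, so nothing later overlaps F either.
H starts exactly when G ends (back-to-back, no overlap).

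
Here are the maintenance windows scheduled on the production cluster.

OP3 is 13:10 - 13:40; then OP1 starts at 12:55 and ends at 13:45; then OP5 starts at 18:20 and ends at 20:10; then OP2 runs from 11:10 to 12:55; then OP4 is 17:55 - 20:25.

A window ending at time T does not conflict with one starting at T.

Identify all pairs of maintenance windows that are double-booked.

OP1 & OP3, OP4 & OP5

Two intervals overlap when each starts before the other ends.
Sorted by start: OP2, OP1, OP3, OP4, OP5.
OP1 starts exactly when OP2 ends (back-to-back, no overlap) — done with OP2.
OP3 starts before OP1 ends → OP1 and OP3 overlap.
OP4 starts after OP1 ends — done with OP1.
OP4 starts after OP3 ends — done with OP3.
OP5 starts before OP4 ends → OP4 and OP5 overlap.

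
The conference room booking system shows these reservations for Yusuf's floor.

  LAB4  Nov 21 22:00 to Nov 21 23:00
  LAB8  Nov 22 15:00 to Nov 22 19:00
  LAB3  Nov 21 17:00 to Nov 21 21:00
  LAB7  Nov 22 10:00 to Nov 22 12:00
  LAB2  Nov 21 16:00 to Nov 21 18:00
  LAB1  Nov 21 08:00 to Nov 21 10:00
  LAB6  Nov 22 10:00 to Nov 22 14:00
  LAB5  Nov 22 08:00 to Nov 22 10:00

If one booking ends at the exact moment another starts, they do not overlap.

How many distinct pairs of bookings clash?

2

Two intervals overlap when each starts before the other ends.
Sorted by start: LAB1, LAB2, LAB3, LAB4, LAB5, LAB6, LAB7, LAB8.
LAB2 starts after LAB1 ends, so LAB1 has no further overlaps.
LAB3 starts before LAB2 ends → LAB2 and LAB3 overlap.
LAB4 starts after LAB2 ends, so LAB2 has no further overlaps.
LAB4 starts after LAB3 ends, so LAB3 has no further overlaps.
LAB5 starts after LAB4 ends, so LAB4 has no further overlaps.
LAB6 starts exactly when LAB5 ends (back-to-back, no overlap), so LAB5 has no further overlaps.
LAB7 starts before LAB6 ends → LAB6 and LAB7 overlap.
LAB8 starts after LAB6 ends.
LAB8 starts after LAB7 ends.
Overlapping pairs: LAB2 & LAB3, LAB6 & LAB7 — 2 in total.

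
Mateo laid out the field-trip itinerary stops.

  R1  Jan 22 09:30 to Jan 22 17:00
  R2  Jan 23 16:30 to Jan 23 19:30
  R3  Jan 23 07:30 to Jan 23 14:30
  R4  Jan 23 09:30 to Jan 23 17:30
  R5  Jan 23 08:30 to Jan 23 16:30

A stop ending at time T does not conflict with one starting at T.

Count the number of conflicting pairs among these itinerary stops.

4

Sorted by start: R1, R3, R5, R4, R2.
R3 starts after R1 ends, so nothing later overlaps R1 either.
R5 starts before R3 ends → R3 and R5 overlap.
R4 starts before R3 ends → R3 and R4 overlap.
R2 starts after R3 ends.
R4 starts before R5 ends → R5 and R4 overlap.
R2 starts exactly when R5 ends (back-to-back, no overlap).
R2 starts before R4 ends → R4 and R2 overlap.
Overlapping pairs: R2 & R4, R3 & R4, R3 & R5, R4 & R5 — 4 in total.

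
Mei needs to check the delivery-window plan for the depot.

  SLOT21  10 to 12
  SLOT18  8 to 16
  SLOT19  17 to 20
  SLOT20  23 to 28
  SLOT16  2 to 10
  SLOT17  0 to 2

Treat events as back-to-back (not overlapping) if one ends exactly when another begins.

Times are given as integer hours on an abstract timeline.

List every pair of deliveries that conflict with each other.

Sorted by start: SLOT17, SLOT16, SLOT18, SLOT21, SLOT19, SLOT20.
SLOT16 starts exactly when SLOT17 ends (back-to-back, no overlap); SLOT17 is clear from here.
SLOT18 starts before SLOT16 ends → SLOT16 and SLOT18 overlap.
SLOT21 starts exactly when SLOT16 ends (back-to-back, no overlap); SLOT16 is clear from here.
SLOT21 starts before SLOT18 ends → SLOT18 and SLOT21 overlap.
SLOT19 starts after SLOT18 ends; SLOT18 is clear from here.
SLOT19 starts after SLOT21 ends; SLOT21 is clear from here.
SLOT20 starts after SLOT19 ends.

SLOT16 & SLOT18, SLOT18 & SLOT21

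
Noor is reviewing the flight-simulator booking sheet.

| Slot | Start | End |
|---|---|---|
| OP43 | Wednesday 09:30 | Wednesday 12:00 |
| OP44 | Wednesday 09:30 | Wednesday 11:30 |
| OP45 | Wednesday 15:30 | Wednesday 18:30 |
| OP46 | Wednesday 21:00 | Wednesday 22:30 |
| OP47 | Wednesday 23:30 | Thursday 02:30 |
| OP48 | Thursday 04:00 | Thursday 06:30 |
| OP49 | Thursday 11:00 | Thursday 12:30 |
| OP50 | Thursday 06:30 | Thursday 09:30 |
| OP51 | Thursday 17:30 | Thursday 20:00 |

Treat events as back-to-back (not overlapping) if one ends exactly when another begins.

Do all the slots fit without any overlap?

Sorted by start: OP43, OP44, OP45, OP46, OP47, OP48, OP50, OP49, OP51.
OP44 starts before OP43 ends → OP43 and OP44 overlap.
That's a conflict, so the schedule is not conflict-free.

No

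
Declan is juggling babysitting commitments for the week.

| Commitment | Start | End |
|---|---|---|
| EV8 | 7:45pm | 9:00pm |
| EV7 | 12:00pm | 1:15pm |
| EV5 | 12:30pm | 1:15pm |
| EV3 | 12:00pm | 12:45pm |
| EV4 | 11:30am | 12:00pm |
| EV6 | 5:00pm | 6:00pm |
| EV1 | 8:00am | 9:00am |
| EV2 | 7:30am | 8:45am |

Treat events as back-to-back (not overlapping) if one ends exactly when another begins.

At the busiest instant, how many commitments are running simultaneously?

Walk through starts and ends in time order (an end at T is processed before a start at T):
7:30am start EV2 → 1
8:00am start EV1 → 2
8:45am end EV2 → 1
9:00am end EV1 → 0
11:30am start EV4 → 1
12:00pm end EV4 → 0
12:00pm start EV3 → 1
12:00pm start EV7 → 2
12:30pm start EV5 → 3
12:45pm end EV3 → 2
1:15pm end EV5 → 1
1:15pm end EV7 → 0
5:00pm start EV6 → 1
6:00pm end EV6 → 0
7:45pm start EV8 → 1
9:00pm end EV8 → 0
Peak is 3, at 12:30pm (EV3, EV5, EV7).

3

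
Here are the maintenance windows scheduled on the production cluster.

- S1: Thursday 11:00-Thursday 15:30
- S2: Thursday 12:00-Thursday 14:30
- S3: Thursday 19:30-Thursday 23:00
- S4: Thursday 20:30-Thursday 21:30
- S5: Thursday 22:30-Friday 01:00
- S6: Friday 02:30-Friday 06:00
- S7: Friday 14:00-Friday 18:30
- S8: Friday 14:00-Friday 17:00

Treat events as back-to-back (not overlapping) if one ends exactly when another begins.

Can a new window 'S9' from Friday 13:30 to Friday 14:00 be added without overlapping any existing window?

Yes — the slot is free

S1: ends Thursday 15:30 at or before S9 starts Friday 13:30 → clear.
S2: ends Thursday 14:30 at or before S9 starts Friday 13:30 → clear.
S3: ends Thursday 23:00 at or before S9 starts Friday 13:30 → clear.
S4: ends Thursday 21:30 at or before S9 starts Friday 13:30 → clear.
S5: ends Friday 01:00 at or before S9 starts Friday 13:30 → clear.
S6: ends Friday 06:00 at or before S9 starts Friday 13:30 → clear.
S7: starts Friday 14:00 at or after S9 ends Friday 14:00 → clear.
S8: starts Friday 14:00 at or after S9 ends Friday 14:00 → clear.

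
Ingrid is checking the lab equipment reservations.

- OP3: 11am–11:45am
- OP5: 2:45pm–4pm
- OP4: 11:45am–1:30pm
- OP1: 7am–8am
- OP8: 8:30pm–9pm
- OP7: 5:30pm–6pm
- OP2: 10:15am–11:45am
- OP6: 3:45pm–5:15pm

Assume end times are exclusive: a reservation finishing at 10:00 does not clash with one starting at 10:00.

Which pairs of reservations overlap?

Two intervals overlap when each starts before the other ends.
Sorted by start: OP1, OP2, OP3, OP4, OP5, OP6, OP7, OP8.
OP2 starts after OP1 ends, so OP1 has no further overlaps.
OP3 starts before OP2 ends → OP2 and OP3 overlap.
OP4 starts exactly when OP2 ends (back-to-back, no overlap), so OP2 has no further overlaps.
OP4 starts exactly when OP3 ends (back-to-back, no overlap), so OP3 has no further overlaps.
OP5 starts after OP4 ends, so OP4 has no further overlaps.
OP6 starts before OP5 ends → OP5 and OP6 overlap.
OP7 starts after OP5 ends, so OP5 has no further overlaps.
OP7 starts after OP6 ends, so OP6 has no further overlaps.
OP8 starts after OP7 ends.

OP2 & OP3, OP5 & OP6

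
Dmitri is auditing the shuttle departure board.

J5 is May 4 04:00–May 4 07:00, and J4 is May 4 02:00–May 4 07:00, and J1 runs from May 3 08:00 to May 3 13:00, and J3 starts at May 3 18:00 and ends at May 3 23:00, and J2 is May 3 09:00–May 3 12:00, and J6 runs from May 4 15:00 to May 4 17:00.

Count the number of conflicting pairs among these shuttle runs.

Sorted by start: J1, J2, J3, J4, J5, J6.
J2 starts before J1 ends → J1 and J2 overlap.
J3 starts after J1 ends — done with J1.
J3 starts after J2 ends — done with J2.
J4 starts after J3 ends — done with J3.
J5 starts before J4 ends → J4 and J5 overlap.
J6 starts after J4 ends.
J6 starts after J5 ends.
Overlapping pairs: J1 & J2, J4 & J5 — 2 in total.

2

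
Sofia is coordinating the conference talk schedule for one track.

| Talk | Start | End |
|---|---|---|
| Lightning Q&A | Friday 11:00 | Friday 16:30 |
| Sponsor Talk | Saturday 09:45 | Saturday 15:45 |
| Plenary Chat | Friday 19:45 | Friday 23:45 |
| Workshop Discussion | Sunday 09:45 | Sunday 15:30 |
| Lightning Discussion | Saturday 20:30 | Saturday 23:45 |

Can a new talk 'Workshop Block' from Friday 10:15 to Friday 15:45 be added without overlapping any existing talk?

No — it overlaps Lightning Q&A

Lightning Q&A: starts Friday 11:00 before Workshop Block ends Friday 15:45, and ends Friday 16:30 after Workshop Block starts Friday 10:15 → overlap.
Plenary Chat: starts Friday 19:45 at or after Workshop Block ends Friday 15:45 → clear.
Sponsor Talk: starts Saturday 09:45 at or after Workshop Block ends Friday 15:45 → clear.
Lightning Discussion: starts Saturday 20:30 at or after Workshop Block ends Friday 15:45 → clear.
Workshop Discussion: starts Sunday 09:45 at or after Workshop Block ends Friday 15:45 → clear.
Workshop Block overlaps Lightning Q&A.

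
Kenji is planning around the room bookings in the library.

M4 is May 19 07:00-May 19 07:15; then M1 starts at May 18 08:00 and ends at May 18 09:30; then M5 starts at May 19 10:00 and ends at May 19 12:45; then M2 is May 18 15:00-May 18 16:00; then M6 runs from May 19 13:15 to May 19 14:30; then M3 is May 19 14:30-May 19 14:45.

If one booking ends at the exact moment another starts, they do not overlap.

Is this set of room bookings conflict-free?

Sorted by start: M1, M2, M4, M5, M6, M3.
M2 starts after M1 ends, so nothing later overlaps M1 either.
M4 starts after M2 ends, so nothing later overlaps M2 either.
M5 starts after M4 ends, so nothing later overlaps M4 either.
M6 starts after M5 ends, so nothing later overlaps M5 either.
M3 starts exactly when M6 ends (back-to-back, no overlap).
Every pair is clear; the schedule has no overlaps.

Yes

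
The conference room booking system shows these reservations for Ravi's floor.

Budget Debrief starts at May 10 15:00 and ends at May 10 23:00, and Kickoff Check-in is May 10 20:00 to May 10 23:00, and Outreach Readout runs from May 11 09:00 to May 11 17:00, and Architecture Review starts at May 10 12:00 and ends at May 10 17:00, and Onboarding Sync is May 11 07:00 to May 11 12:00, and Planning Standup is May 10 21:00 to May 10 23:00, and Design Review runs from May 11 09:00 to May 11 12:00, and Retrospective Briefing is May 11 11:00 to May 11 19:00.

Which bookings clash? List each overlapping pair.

Architecture Review & Budget Debrief, Budget Debrief & Kickoff Check-in, Budget Debrief & Planning Standup, Design Review & Onboarding Sync, Design Review & Outreach Readout, Design Review & Retrospective Briefing, Kickoff Check-in & Planning Standup, Onboarding Sync & Outreach Readout, Onboarding Sync & Retrospective Briefing, Outreach Readout & Retrospective Briefing

Sorted by start: Architecture Review, Budget Debrief, Kickoff Check-in, Planning Standup, Onboarding Sync, Outreach Readout, Design Review, Retrospective Briefing.
Budget Debrief starts before Architecture Review ends → Architecture Review and Budget Debrief overlap.
Kickoff Check-in starts after Architecture Review ends; Architecture Review is clear from here.
Kickoff Check-in starts before Budget Debrief ends → Budget Debrief and Kickoff Check-in overlap.
Planning Standup starts before Budget Debrief ends → Budget Debrief and Planning Standup overlap.
Onboarding Sync starts after Budget Debrief ends; Budget Debrief is clear from here.
Planning Standup starts before Kickoff Check-in ends → Kickoff Check-in and Planning Standup overlap.
Onboarding Sync starts after Kickoff Check-in ends; Kickoff Check-in is clear from here.
Onboarding Sync starts after Planning Standup ends; Planning Standup is clear from here.
Outreach Readout starts before Onboarding Sync ends → Onboarding Sync and Outreach Readout overlap.
Design Review starts before Onboarding Sync ends → Onboarding Sync and Design Review overlap.
Retrospective Briefing starts before Onboarding Sync ends → Onboarding Sync and Retrospective Briefing overlap.
Design Review starts before Outreach Readout ends → Outreach Readout and Design Review overlap.
Retrospective Briefing starts before Outreach Readout ends → Outreach Readout and Retrospective Briefing overlap.
Retrospective Briefing starts before Design Review ends → Design Review and Retrospective Briefing overlap.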